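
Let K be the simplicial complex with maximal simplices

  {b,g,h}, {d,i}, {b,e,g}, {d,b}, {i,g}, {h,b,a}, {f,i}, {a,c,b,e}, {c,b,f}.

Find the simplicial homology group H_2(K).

H_2 = 0.

We work with the vertex ordering a < b < c < d < e < f < g < h < i. The simplices of K, each written with vertices in increasing order, are:

  0-simplices (9): a, b, c, d, e, f, g, h, i
  1-simplices (17): ab, ac, ae, ah, bc, bd, be, bf, bg, bh, ce, cf, di, eg, fi, gh, gi
  2-simplices (8): abc, abe, abh, ace, bce, bcf, beg, bgh
  3-simplices (1): abce

so the chain groups are C_0 ≅ Z^9, C_1 ≅ Z^17, C_2 ≅ Z^8, C_3 ≅ Z^1.

Boundary ∂_1: C_1 → C_0 is given by ∂[p,q] = [q] − [p].
This gives a 9×17 integer matrix of rank 8; reducing to Smith normal form yields diagonal entries (1,1,1,1,1,1,1,1).

The boundary map ∂_2: C_2 → C_1 maps a triangle to the signed sum of its edges. For instance
  ∂abc = bc − ac + ab,
  ∂bgh = gh − bh + bg.
As a 17×8 matrix over Z this has rank 7, with invariant factors (1,1,1,1,1,1,1).

The boundary map ∂_3: C_3 → C_2 sends each 3-simplex σ to the alternating sum Σ_i (−1)^i (σ with its i-th vertex removed). For instance
  ∂abce = bce − ace + abe − abc.
As a 8×1 matrix over Z this has rank 1, with invariant factors (1).

Now H_k = ker ∂_k / im ∂_{k+1}, so:

  H_2: rank ker ∂_2 − rank ∂_3 = (8 − 7) − 1 = 0, and the invariant factors of ∂_3 are all 1, so H_2 ≅ 0.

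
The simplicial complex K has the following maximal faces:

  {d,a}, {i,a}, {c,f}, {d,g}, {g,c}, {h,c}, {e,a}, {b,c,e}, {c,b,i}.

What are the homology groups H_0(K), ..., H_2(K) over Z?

Take the total order a < b < c < d < e < f < g < h < i on the vertex set. Then K (dimension 2) consists of the simplices:

  0-simplices (9): a, b, c, d, e, f, g, h, i
  1-simplices (12): ad, ae, ai, bc, be, bi, ce, cf, cg, ch, ci, dg
  2-simplices (2): bce, bci

so the chain groups are C_0 ≅ Z^9, C_1 ≅ Z^12, C_2 ≅ Z^2.

Boundary ∂_1: C_1 → C_0 is given by ∂[p,q] = [q] − [p]. For instance
  ∂bc = c − b.
This gives a 9×12 integer matrix of rank 8; reducing to Smith normal form yields diagonal entries (1,1,1,1,1,1,1,1).

Boundary ∂_2: C_2 → C_1 acts by ∂[p,q,r] = [q,r] − [p,r] + [p,q]. For instance
  ∂bci = ci − bi + bc,
  ∂bce = ce − be + bc.
The 12×2 boundary matrix has rank 2 and Smith normal form diag(1,1).

Reading off H_k = ker ∂_k / im ∂_{k+1}:

  H_0: rank C_0 − rank ∂_1 = 9 − 8 = 1, and the invariant factors of ∂_1 are all 1, so H_0 = Z.
  H_1: rank ker ∂_1 − rank ∂_2 = (12 − 8) − 2 = 2, and the invariant factors of ∂_2 are all 1, so H_1 = Z^2.
  H_2: rank ker ∂_2 − rank ∂_3 = (2 − 2) − 0 = 0, and there is no ∂_3, so H_2 = 0.

As a check, the Euler characteristic is 9 − 12 + 2 = -1, which agrees with 1 − 2 + 0 = -1.

H_0 = Z,  H_1 = Z^2,  H_2 = 0.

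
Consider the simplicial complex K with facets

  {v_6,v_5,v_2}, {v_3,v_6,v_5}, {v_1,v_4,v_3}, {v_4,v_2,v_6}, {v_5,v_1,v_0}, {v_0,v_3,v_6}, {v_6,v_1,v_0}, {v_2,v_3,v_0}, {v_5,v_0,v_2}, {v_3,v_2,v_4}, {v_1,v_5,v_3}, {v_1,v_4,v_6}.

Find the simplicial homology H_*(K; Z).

H_0 = Z,  H_1 = Z/2,  H_2 = 0.

Take the total order v_0 < v_1 < v_2 < v_3 < v_4 < v_5 < v_6 on the vertex set. Then K (dimension 2) consists of the simplices:

  0-simplices (7): [v_0], [v_1], [v_2], [v_3], [v_4], [v_5], [v_6]
  1-simplices (18): (18 of them)
  2-simplices (12): (12 of them)

so the chain groups are C_0 ≅ Z^7, C_1 ≅ Z^18, C_2 ≅ Z^12.

Boundary ∂_1: C_1 → C_0 sends each edge [p,q] (with p < q) to q − p. For instance
  ∂[v_5,v_6] = [v_6] − [v_5].
As a 7×18 matrix over Z this has rank 6, with invariant factors (1,1,1,1,1,1).

The boundary map ∂_2: C_2 → C_1 sends each 2-simplex [p,q,r] to [q,r] − [p,r] + [p,q]. For instance
  ∂[v_1,v_3,v_5] = [v_3,v_5] − [v_1,v_5] + [v_1,v_3],
  ∂[v_0,v_2,v_3] = [v_2,v_3] − [v_0,v_3] + [v_0,v_2].
The 18×12 boundary matrix has rank 12 and Smith normal form diag(1,1,1,1,1,1,1,1,1,1,1,2).

From H_k ≅ ker(∂_k) / im(∂_{k+1}) we obtain:

  H_0: rank C_0 − rank ∂_1 = 7 − 6 = 1, and the invariant factors of ∂_1 are all 1, so H_0 = Z.
  H_1: rank ker ∂_1 − rank ∂_2 = (18 − 6) − 12 = 0, and ∂_2 has invariant factor 2 > 1, so H_1 = Z/2.
  H_2: rank ker ∂_2 − rank ∂_3 = (12 − 12) − 0 = 0, and there is no ∂_3, so H_2 = 0.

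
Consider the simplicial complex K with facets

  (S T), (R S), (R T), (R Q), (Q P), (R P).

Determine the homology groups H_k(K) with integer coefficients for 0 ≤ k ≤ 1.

Fix the vertex order P < Q < R < S < T and write every simplex with vertices in increasing order. Then dim K = 1 and the simplices of K are:

  0-simplices (5): P, Q, R, S, T
  1-simplices (6): PQ, PR, QR, RS, RT, ST

so the chain groups are C_0 ≅ Z^5, C_1 ≅ Z^6.

∂_1: C_1 → C_0 sends each edge [p,q] (with p < q) to q − p. For instance
  ∂ST = T − S.
The 5×6 boundary matrix has rank 4 and Smith normal form diag(1,1,1,1).

From H_k ≅ ker(∂_k) / im(∂_{k+1}) we obtain:

  H_0: rank C_0 − rank ∂_1 = 5 − 4 = 1, and the invariant factors of ∂_1 are all 1, so H_0 ≅ Z.
  H_1: rank ker ∂_1 − rank ∂_2 = (6 − 4) − 0 = 2, and there is no ∂_2, so H_1 ≅ Z^2.

H_0 ≅ Z,  H_1 ≅ Z^2.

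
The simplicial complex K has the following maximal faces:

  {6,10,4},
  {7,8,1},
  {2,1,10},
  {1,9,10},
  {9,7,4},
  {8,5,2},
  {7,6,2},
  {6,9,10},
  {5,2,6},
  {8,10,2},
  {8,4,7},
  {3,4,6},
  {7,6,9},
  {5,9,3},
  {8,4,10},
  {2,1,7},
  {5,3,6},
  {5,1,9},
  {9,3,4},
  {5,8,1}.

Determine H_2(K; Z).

H_2 ≅ 0.

We work with the vertex ordering 1 < 2 < 3 < 4 < 5 < 6 < 7 < 8 < 9 < 10. The simplices of K, each written with vertices in increasing order, are:

  0-simplices (10): [1], [2], [3], [4], [5], [6], [7], [8], [9], [10]
  1-simplices (30): (30 of them)
  2-simplices (20): (20 of them)

so the chain groups are C_0 ≅ Z^10, C_1 ≅ Z^30, C_2 ≅ Z^20.

Boundary ∂_1: C_1 → C_0 maps an edge to its endpoints' difference, ∂[p,q] = q − p.
The resulting 10×30 matrix has rank 9, and its Smith normal form has invariant factors (1,1,1,1,1,1,1,1,1).

The boundary map ∂_2: C_2 → C_1 sends each 2-simplex [p,q,r] to [q,r] − [p,r] + [p,q]. For instance
  ∂[1,7,8] = [7,8] − [1,8] + [1,7],
  ∂[2,8,10] = [8,10] − [2,10] + [2,8].
The 30×20 boundary matrix has rank 20 and Smith normal form diag(1,1,1,1,1,1,1,1,1,1,1,1,1,1,1,1,1,1,1,2).

Computing H_k = (kernel of ∂_k) / (image of ∂_{k+1}):

  H_2: rank ker ∂_2 − rank ∂_3 = (20 − 20) − 0 = 0, and there is no ∂_3, so H_2 = 0.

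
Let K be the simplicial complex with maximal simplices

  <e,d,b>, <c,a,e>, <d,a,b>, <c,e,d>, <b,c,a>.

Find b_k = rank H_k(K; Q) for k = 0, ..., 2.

Take the total order a < b < c < d < e on the vertex set. Then K (dimension 2) consists of the simplices:

  0-simplices (5): a, b, c, d, e
  1-simplices (10): ab, ac, ad, ae, bc, bd, be, cd, ce, de
  2-simplices (5): abc, abd, ace, bde, cde

Hence C_0 ≅ Z^5, C_1 ≅ Z^10, C_2 ≅ Z^5.

Boundary ∂_1: C_1 → C_0 maps an edge to its endpoints' difference, ∂[p,q] = q − p. For instance
  ∂ab = b − a.
As a 5×10 matrix over Z this has rank 4, with invariant factors (1,1,1,1).

The boundary map ∂_2: C_2 → C_1 maps a triangle to the signed sum of its edges. For instance
  ∂abc = bc − ac + ab,
  ∂bde = de − be + bd.
This gives a 10×5 integer matrix of rank 5; reducing to Smith normal form yields diagonal entries (1,1,1,1,1).

Now H_k = ker ∂_k / im ∂_{k+1}, so:

  H_0: rank C_0 − rank ∂_1 = 5 − 4 = 1, and the invariant factors of ∂_1 are all 1, so H_0 = Z.
  H_1: rank ker ∂_1 − rank ∂_2 = (10 − 4) − 5 = 1, and the invariant factors of ∂_2 are all 1, so H_1 = Z.
  H_2: rank ker ∂_2 − rank ∂_3 = (5 − 5) − 0 = 0, and there is no ∂_3, so H_2 = 0.

As a check, the Euler characteristic is 5 − 10 + 5 = 0, which agrees with 1 − 1 + 0 = 0.
(K is a triangulation of the Möbius band.)

Hence the Betti numbers are b_0 = 1, b_1 = 1, b_2 = 0.

b_0 = 1, b_1 = 1, b_2 = 0.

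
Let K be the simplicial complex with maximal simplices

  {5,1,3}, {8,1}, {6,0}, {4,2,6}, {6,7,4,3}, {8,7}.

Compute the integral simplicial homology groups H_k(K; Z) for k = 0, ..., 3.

H_0 ≅ Z,  H_1 ≅ Z,  H_2 = 0,  H_3 = 0.

K has 9 vertices, 14 edges, 6 triangles, 1 3-simplex.
rank ∂_0 = 0, rank ∂_1 = 8 ⇒ b_0 = 9 − 0 − 8 = 1; all invariant factors of ∂_1 are 1 so no torsion. So H_0 ≅ Z.
rank ∂_1 = 8, rank ∂_2 = 5 ⇒ b_1 = 14 − 8 − 5 = 1; all invariant factors of ∂_2 are 1 so no torsion. So H_1 ≅ Z.
rank ∂_2 = 5, rank ∂_3 = 1 ⇒ b_2 = 6 − 5 − 1 = 0; all invariant factors of ∂_3 are 1 so no torsion. So H_2 ≅ 0.
rank ∂_3 = 1, rank ∂_4 = 0 ⇒ b_3 = 1 − 1 − 0 = 0. So H_3 ≅ 0.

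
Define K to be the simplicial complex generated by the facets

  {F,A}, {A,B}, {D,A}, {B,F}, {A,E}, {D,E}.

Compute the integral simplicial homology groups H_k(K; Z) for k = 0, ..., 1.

Take the total order A < B < D < E < F on the vertex set. Then K (dimension 1) consists of the simplices:

  0-simplices (5): A, B, D, E, F
  1-simplices (6): AB, AD, AE, AF, BF, DE

Hence C_0 ≅ Z^5, C_1 ≅ Z^6.

∂_1: C_1 → C_0 sends each edge [p,q] (with p < q) to q − p.
The resulting 5×6 matrix has rank 4, and its Smith normal form has invariant factors (1,1,1,1).

Now H_k = ker ∂_k / im ∂_{k+1}, so:

  H_0: rank C_0 − rank ∂_1 = 5 − 4 = 1, and the invariant factors of ∂_1 are all 1, so H_0 = Z.
  H_1: rank ker ∂_1 − rank ∂_2 = (6 − 4) − 0 = 2, and there is no ∂_2, so H_1 = Z^2.

H_0 = Z,  H_1 = Z^2.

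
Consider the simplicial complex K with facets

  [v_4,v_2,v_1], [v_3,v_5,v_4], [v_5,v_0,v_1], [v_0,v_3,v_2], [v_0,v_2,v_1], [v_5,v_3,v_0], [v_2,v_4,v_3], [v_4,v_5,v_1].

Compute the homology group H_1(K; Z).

Order the vertices as v_0 < v_1 < v_2 < v_3 < v_4 < v_5. Listing each simplex with vertices in this order, K has dimension 2 with simplices:

  0-simplices (6): [v_0], [v_1], [v_2], [v_3], [v_4], [v_5]
  1-simplices (12): [v_0,v_1], [v_0,v_2], [v_0,v_3], [v_0,v_5], [v_1,v_2], [v_1,v_4], [v_1,v_5], [v_2,v_3], [v_2,v_4], [v_3,v_4], [v_3,v_5], [v_4,v_5]
  2-simplices (8): [v_0,v_1,v_2], [v_0,v_1,v_5], [v_0,v_2,v_3], [v_0,v_3,v_5], [v_1,v_2,v_4], [v_1,v_4,v_5], [v_2,v_3,v_4], [v_3,v_4,v_5]

so the chain groups are C_0 ≅ Z^6, C_1 ≅ Z^12, C_2 ≅ Z^8.

Boundary ∂_1: C_1 → C_0 is given by ∂[p,q] = [q] − [p].
The resulting 6×12 matrix has rank 5, and its Smith normal form has invariant factors (1,1,1,1,1).

The boundary map ∂_2: C_2 → C_1 sends each 2-simplex [p,q,r] to [q,r] − [p,r] + [p,q]. For instance
  ∂[v_0,v_1,v_2] = [v_1,v_2] − [v_0,v_2] + [v_0,v_1],
  ∂[v_2,v_3,v_4] = [v_3,v_4] − [v_2,v_4] + [v_2,v_3].
The 12×8 boundary matrix has rank 7 and Smith normal form diag(1,1,1,1,1,1,1).

Now H_k = ker ∂_k / im ∂_{k+1}, so:

  H_1: rank ker ∂_1 − rank ∂_2 = (12 − 5) − 7 = 0, and the invariant factors of ∂_2 are all 1, so H_1 ≅ 0.

H_1 = 0.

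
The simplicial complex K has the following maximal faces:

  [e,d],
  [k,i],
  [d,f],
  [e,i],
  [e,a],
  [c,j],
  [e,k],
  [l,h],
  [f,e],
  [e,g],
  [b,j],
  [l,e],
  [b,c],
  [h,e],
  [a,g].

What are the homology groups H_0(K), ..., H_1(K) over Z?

H_0 = Z^2,  H_1 = Z^5.

We work with the vertex ordering a < b < c < d < e < f < g < h < i < j < k < l. The simplices of K, each written with vertices in increasing order, are:

  0-simplices (12): a, b, c, d, e, f, g, h, i, j, k, l
  1-simplices (15): ae, ag, bc, bj, cj, de, df, ef, eg, eh, ei, ek, el, hl, ik

Hence C_0 ≅ Z^12, C_1 ≅ Z^15.

The boundary map ∂_1: C_1 → C_0 sends each edge [p,q] (with p < q) to q − p. For instance
  ∂de = e − d.
The resulting 12×15 matrix has rank 10, and its Smith normal form has invariant factors (1,1,1,1,1,1,1,1,1,1).

Now H_k = ker ∂_k / im ∂_{k+1}, so:

  H_0: rank C_0 − rank ∂_1 = 12 − 10 = 2, and the invariant factors of ∂_1 are all 1, so H_0 = Z^2.
  H_1: rank ker ∂_1 − rank ∂_2 = (15 − 10) − 0 = 5, and there is no ∂_2, so H_1 = Z^5.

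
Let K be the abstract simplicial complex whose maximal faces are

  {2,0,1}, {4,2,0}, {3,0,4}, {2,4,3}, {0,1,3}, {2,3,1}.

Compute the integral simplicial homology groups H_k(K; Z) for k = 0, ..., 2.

Take the total order 0 < 1 < 2 < 3 < 4 on the vertex set. Then K (dimension 2) consists of the simplices:

  0-simplices (5): [0], [1], [2], [3], [4]
  1-simplices (9): [0,1], [0,2], [0,3], [0,4], [1,2], [1,3], [2,3], [2,4], [3,4]
  2-simplices (6): [0,1,2], [0,1,3], [0,2,4], [0,3,4], [1,2,3], [2,3,4]

Hence C_0 ≅ Z^5, C_1 ≅ Z^9, C_2 ≅ Z^6.

Boundary ∂_1: C_1 → C_0 is given by ∂[p,q] = [q] − [p].
The resulting 5×9 matrix has rank 4, and its Smith normal form has invariant factors (1,1,1,1).

The boundary map ∂_2: C_2 → C_1 acts by ∂[p,q,r] = [q,r] − [p,r] + [p,q]. For instance
  ∂[0,1,2] = [1,2] − [0,2] + [0,1],
  ∂[0,1,3] = [1,3] − [0,3] + [0,1].
The resulting 9×6 matrix has rank 5, and its Smith normal form has invariant factors (1,1,1,1,1).

From H_k ≅ ker(∂_k) / im(∂_{k+1}) we obtain:

  H_0: rank C_0 − rank ∂_1 = 5 − 4 = 1, and the invariant factors of ∂_1 are all 1, so H_0 ≅ Z.
  H_1: rank ker ∂_1 − rank ∂_2 = (9 − 4) − 5 = 0, and the invariant factors of ∂_2 are all 1, so H_1 ≅ 0.
  H_2: rank ker ∂_2 − rank ∂_3 = (6 − 5) − 0 = 1, and there is no ∂_3, so H_2 ≅ Z.

As a check, the Euler characteristic is 5 − 9 + 6 = 2, which agrees with 1 − 0 + 1 = 2.

H_0 = Z,  H_1 = 0,  H_2 = Z.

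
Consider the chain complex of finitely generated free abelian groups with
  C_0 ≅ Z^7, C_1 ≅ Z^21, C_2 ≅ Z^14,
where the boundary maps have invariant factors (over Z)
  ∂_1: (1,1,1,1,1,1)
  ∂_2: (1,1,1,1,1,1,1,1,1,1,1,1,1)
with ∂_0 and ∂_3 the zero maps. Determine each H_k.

H_0: b_0 = 7 − 0 − 6 = 1; torsion from ∂_1 factors > 1: none. So H_0 ≅ Z.
H_1: b_1 = 21 − 6 − 13 = 2; torsion from ∂_2 factors > 1: none. So H_1 ≅ Z^2.
H_2: b_2 = 14 − 13 − 0 = 1; torsion from ∂_3 factors > 1: none. So H_2 ≅ Z.

H_0 ≅ Z,  H_1 ≅ Z^2,  H_2 ≅ Z.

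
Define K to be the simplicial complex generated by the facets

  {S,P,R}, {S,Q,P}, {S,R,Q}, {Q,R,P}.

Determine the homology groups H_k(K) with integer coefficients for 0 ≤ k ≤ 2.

H_0 ≅ Z,  H_1 = 0,  H_2 ≅ Z.

Fix the vertex order P < Q < R < S and write every simplex with vertices in increasing order. Then dim K = 2 and the simplices of K are:

  0-simplices (4): P, Q, R, S
  1-simplices (6): PQ, PR, PS, QR, QS, RS
  2-simplices (4): PQR, PQS, PRS, QRS

so the chain groups are C_0 ≅ Z^4, C_1 ≅ Z^6, C_2 ≅ Z^4.

The boundary map ∂_1: C_1 → C_0 maps an edge to its endpoints' difference, ∂[p,q] = q − p.
The 4×6 boundary matrix has rank 3 and Smith normal form diag(1,1,1).

∂_2: C_2 → C_1 sends each 2-simplex [p,q,r] to [q,r] − [p,r] + [p,q]. For instance
  ∂PRS = RS − PS + PR,
  ∂PQS = QS − PS + PQ.
The resulting 6×4 matrix has rank 3, and its Smith normal form has invariant factors (1,1,1).

Computing H_k = (kernel of ∂_k) / (image of ∂_{k+1}):

  H_0: rank C_0 − rank ∂_1 = 4 − 3 = 1, and the invariant factors of ∂_1 are all 1, so H_0 ≅ Z.
  H_1: rank ker ∂_1 − rank ∂_2 = (6 − 3) − 3 = 0, and the invariant factors of ∂_2 are all 1, so H_1 ≅ 0.
  H_2: rank ker ∂_2 − rank ∂_3 = (4 − 3) − 0 = 1, and there is no ∂_3, so H_2 ≅ Z.

As a check, the Euler characteristic is 4 − 6 + 4 = 2, which agrees with 1 − 0 + 1 = 2.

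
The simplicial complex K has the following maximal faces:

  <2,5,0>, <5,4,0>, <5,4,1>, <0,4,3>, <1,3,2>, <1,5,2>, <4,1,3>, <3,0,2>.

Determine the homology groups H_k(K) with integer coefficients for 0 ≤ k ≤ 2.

K has 6 vertices, 12 edges, 8 triangles.
rank ∂_0 = 0, rank ∂_1 = 5 ⇒ b_0 = 6 − 0 − 5 = 1; all invariant factors of ∂_1 are 1 so no torsion. So H_0 ≅ Z.
rank ∂_1 = 5, rank ∂_2 = 7 ⇒ b_1 = 12 − 5 − 7 = 0; all invariant factors of ∂_2 are 1 so no torsion. So H_1 ≅ 0.
rank ∂_2 = 7, rank ∂_3 = 0 ⇒ b_2 = 8 − 7 − 0 = 1. So H_2 ≅ Z.

H_0 = Z,  H_1 = 0,  H_2 = Z.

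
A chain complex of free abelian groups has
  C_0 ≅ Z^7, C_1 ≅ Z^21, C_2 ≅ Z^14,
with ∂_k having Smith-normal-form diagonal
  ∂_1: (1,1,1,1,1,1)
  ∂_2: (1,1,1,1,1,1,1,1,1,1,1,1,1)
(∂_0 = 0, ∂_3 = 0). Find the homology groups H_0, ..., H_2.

H_0 = Z,  H_1 = Z^2,  H_2 = Z.

H_0: b_0 = 7 − 0 − 6 = 1; torsion from ∂_1 factors > 1: none. So H_0 = Z.
H_1: b_1 = 21 − 6 − 13 = 2; torsion from ∂_2 factors > 1: none. So H_1 = Z^2.
H_2: b_2 = 14 − 13 − 0 = 1; torsion from ∂_3 factors > 1: none. So H_2 = Z.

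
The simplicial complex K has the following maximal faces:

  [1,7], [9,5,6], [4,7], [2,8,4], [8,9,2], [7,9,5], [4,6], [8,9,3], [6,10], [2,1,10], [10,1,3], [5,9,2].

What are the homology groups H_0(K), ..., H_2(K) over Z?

Order the vertices as 1 < 2 < 3 < 4 < 5 < 6 < 7 < 8 < 9 < 10. Listing each simplex with vertices in this order, K has dimension 2 with simplices:

  0-simplices (10): [1], [2], [3], [4], [5], [6], [7], [8], [9], [10]
  1-simplices (22): [1,2], [1,3], [1,7], [1,10], [2,4], [2,5], [2,8], [2,9], [2,10], [3,8], [3,9], [3,10], [4,6], [4,7], [4,8], [5,6], [5,7], [5,9], [6,9], [6,10], [7,9], [8,9]
  2-simplices (8): [1,2,10], [1,3,10], [2,4,8], [2,5,9], [2,8,9], [3,8,9], [5,6,9], [5,7,9]

so the chain groups are C_0 ≅ Z^10, C_1 ≅ Z^22, C_2 ≅ Z^8.

The boundary map ∂_1: C_1 → C_0 is given by ∂[p,q] = [q] − [p]. For instance
  ∂[5,9] = [9] − [5].
This gives a 10×22 integer matrix of rank 9; reducing to Smith normal form yields diagonal entries (1,1,1,1,1,1,1,1,1).

Boundary ∂_2: C_2 → C_1 sends each 2-simplex [p,q,r] to [q,r] − [p,r] + [p,q]. For instance
  ∂[2,8,9] = [8,9] − [2,9] + [2,8],
  ∂[1,3,10] = [3,10] − [1,10] + [1,3].
As a 22×8 matrix over Z this has rank 8, with invariant factors (1,1,1,1,1,1,1,1).

Now H_k = ker ∂_k / im ∂_{k+1}, so:

  H_0: rank C_0 − rank ∂_1 = 10 − 9 = 1, and the invariant factors of ∂_1 are all 1, so H_0 ≅ Z.
  H_1: rank ker ∂_1 − rank ∂_2 = (22 − 9) − 8 = 5, and the invariant factors of ∂_2 are all 1, so H_1 ≅ Z^5.
  H_2: rank ker ∂_2 − rank ∂_3 = (8 − 8) − 0 = 0, and there is no ∂_3, so H_2 ≅ 0.

H_0 ≅ Z,  H_1 ≅ Z^5,  H_2 = 0.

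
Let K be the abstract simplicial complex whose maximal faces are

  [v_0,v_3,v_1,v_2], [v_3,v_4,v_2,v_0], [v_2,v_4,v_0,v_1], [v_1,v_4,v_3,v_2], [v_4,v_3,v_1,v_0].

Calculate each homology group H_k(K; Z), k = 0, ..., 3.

Order the vertices as v_0 < v_1 < v_2 < v_3 < v_4. Listing each simplex with vertices in this order, K has dimension 3 with simplices:

  0-simplices (5): [v_0], [v_1], [v_2], [v_3], [v_4]
  1-simplices (10): [v_0,v_1], [v_0,v_2], [v_0,v_3], [v_0,v_4], [v_1,v_2], [v_1,v_3], [v_1,v_4], [v_2,v_3], [v_2,v_4], [v_3,v_4]
  2-simplices (10): [v_0,v_1,v_2], [v_0,v_1,v_3], [v_0,v_1,v_4], [v_0,v_2,v_3], [v_0,v_2,v_4], [v_0,v_3,v_4], [v_1,v_2,v_3], [v_1,v_2,v_4], [v_1,v_3,v_4], [v_2,v_3,v_4]
  3-simplices (5): [v_0,v_1,v_2,v_3], [v_0,v_1,v_2,v_4], [v_0,v_1,v_3,v_4], [v_0,v_2,v_3,v_4], [v_1,v_2,v_3,v_4]

Hence C_0 ≅ Z^5, C_1 ≅ Z^10, C_2 ≅ Z^10, C_3 ≅ Z^5.

The boundary map ∂_1: C_1 → C_0 maps an edge to its endpoints' difference, ∂[p,q] = q − p.
The resulting 5×10 matrix has rank 4, and its Smith normal form has invariant factors (1,1,1,1).

∂_2: C_2 → C_1 acts by ∂[p,q,r] = [q,r] − [p,r] + [p,q]. For instance
  ∂[v_1,v_3,v_4] = [v_3,v_4] − [v_1,v_4] + [v_1,v_3],
  ∂[v_0,v_3,v_4] = [v_3,v_4] − [v_0,v_4] + [v_0,v_3].
This gives a 10×10 integer matrix of rank 6; reducing to Smith normal form yields diagonal entries (1,1,1,1,1,1).

∂_3: C_3 → C_2 sends each 3-simplex σ to the alternating sum Σ_i (−1)^i (σ with its i-th vertex removed). For instance
  ∂[v_0,v_1,v_2,v_4] = [v_1,v_2,v_4] − [v_0,v_2,v_4] + [v_0,v_1,v_4] − [v_0,v_1,v_2],
  ∂[v_0,v_2,v_3,v_4] = [v_2,v_3,v_4] − [v_0,v_3,v_4] + [v_0,v_2,v_4] − [v_0,v_2,v_3].
This gives a 10×5 integer matrix of rank 4; reducing to Smith normal form yields diagonal entries (1,1,1,1).

Reading off H_k = ker ∂_k / im ∂_{k+1}:

  H_0: rank C_0 − rank ∂_1 = 5 − 4 = 1, and the invariant factors of ∂_1 are all 1, so H_0 ≅ Z.
  H_1: rank ker ∂_1 − rank ∂_2 = (10 − 4) − 6 = 0, and the invariant factors of ∂_2 are all 1, so H_1 ≅ 0.
  H_2: rank ker ∂_2 − rank ∂_3 = (10 − 6) − 4 = 0, and the invariant factors of ∂_3 are all 1, so H_2 ≅ 0.
  H_3: rank ker ∂_3 − rank ∂_4 = (5 − 4) − 0 = 1, and there is no ∂_4, so H_3 ≅ Z.

(K is a triangulation of the 3-sphere S^3.)

H_0 ≅ Z,  H_1 = 0,  H_2 = 0,  H_3 ≅ Z.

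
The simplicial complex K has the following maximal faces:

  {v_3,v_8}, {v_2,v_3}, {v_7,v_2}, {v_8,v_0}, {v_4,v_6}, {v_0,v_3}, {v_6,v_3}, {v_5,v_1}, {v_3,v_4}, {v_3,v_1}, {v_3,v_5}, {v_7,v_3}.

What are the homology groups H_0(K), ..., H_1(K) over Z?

Order the vertices as v_0 < v_1 < v_2 < v_3 < v_4 < v_5 < v_6 < v_7 < v_8. Listing each simplex with vertices in this order, K has dimension 1 with simplices:

  0-simplices (9): [v_0], [v_1], [v_2], [v_3], [v_4], [v_5], [v_6], [v_7], [v_8]
  1-simplices (12): [v_0,v_3], [v_0,v_8], [v_1,v_3], [v_1,v_5], [v_2,v_3], [v_2,v_7], [v_3,v_4], [v_3,v_5], [v_3,v_6], [v_3,v_7], [v_3,v_8], [v_4,v_6]

Hence C_0 ≅ Z^9, C_1 ≅ Z^12.

The boundary map ∂_1: C_1 → C_0 is given by ∂[p,q] = [q] − [p].
The resulting 9×12 matrix has rank 8, and its Smith normal form has invariant factors (1,1,1,1,1,1,1,1).

Now H_k = ker ∂_k / im ∂_{k+1}, so:

  H_0: rank C_0 − rank ∂_1 = 9 − 8 = 1, and the invariant factors of ∂_1 are all 1, so H_0 = Z.
  H_1: rank ker ∂_1 − rank ∂_2 = (12 − 8) − 0 = 4, and there is no ∂_2, so H_1 = Z^4.

(K is a triangulation of a wedge of 4 circles.)

H_0 ≅ Z,  H_1 ≅ Z^4.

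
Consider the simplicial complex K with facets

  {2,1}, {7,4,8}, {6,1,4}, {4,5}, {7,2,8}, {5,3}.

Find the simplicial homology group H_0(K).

H_0 = Z.

We work with the vertex ordering 1 < 2 < 3 < 4 < 5 < 6 < 7 < 8. The simplices of K, each written with vertices in increasing order, are:

  0-simplices (8): [1], [2], [3], [4], [5], [6], [7], [8]
  1-simplices (11): [1,2], [1,4], [1,6], [2,7], [2,8], [3,5], [4,5], [4,6], [4,7], [4,8], [7,8]
  2-simplices (3): [1,4,6], [2,7,8], [4,7,8]

Hence C_0 ≅ Z^8, C_1 ≅ Z^11, C_2 ≅ Z^3.

The boundary map ∂_1: C_1 → C_0 sends each edge [p,q] (with p < q) to q − p.
This gives a 8×11 integer matrix of rank 7; reducing to Smith normal form yields diagonal entries (1,1,1,1,1,1,1).

Boundary ∂_2: C_2 → C_1 sends each 2-simplex [p,q,r] to [q,r] − [p,r] + [p,q]. For instance
  ∂[4,7,8] = [7,8] − [4,8] + [4,7],
  ∂[1,4,6] = [4,6] − [1,6] + [1,4].
The 11×3 boundary matrix has rank 3 and Smith normal form diag(1,1,1).

Computing H_k = (kernel of ∂_k) / (image of ∂_{k+1}):

  H_0: rank C_0 − rank ∂_1 = 8 − 7 = 1, and the invariant factors of ∂_1 are all 1, so H_0 ≅ Z.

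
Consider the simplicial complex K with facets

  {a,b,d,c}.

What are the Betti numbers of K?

b_0 = 1, b_1 = 0, b_2 = 0, b_3 = 0.

We work with the vertex ordering a < b < c < d. The simplices of K, each written with vertices in increasing order, are:

  0-simplices (4): a, b, c, d
  1-simplices (6): ab, ac, ad, bc, bd, cd
  2-simplices (4): abc, abd, acd, bcd
  3-simplices (1): abcd

Hence C_0 ≅ Z^4, C_1 ≅ Z^6, C_2 ≅ Z^4, C_3 ≅ Z^1.

Boundary ∂_1: C_1 → C_0 sends each edge [p,q] (with p < q) to q − p.
This gives a 4×6 integer matrix of rank 3; reducing to Smith normal form yields diagonal entries (1,1,1).

∂_2: C_2 → C_1 acts by ∂[p,q,r] = [q,r] − [p,r] + [p,q]. For instance
  ∂abd = bd − ad + ab,
  ∂abc = bc − ac + ab.
As a 6×4 matrix over Z this has rank 3, with invariant factors (1,1,1).

∂_3: C_3 → C_2 sends each 3-simplex σ to the alternating sum Σ_i (−1)^i (σ with its i-th vertex removed). For instance
  ∂abcd = bcd − acd + abd − abc.
As a 4×1 matrix over Z this has rank 1, with invariant factors (1).

Reading off H_k = ker ∂_k / im ∂_{k+1}:

  H_0: rank C_0 − rank ∂_1 = 4 − 3 = 1, and the invariant factors of ∂_1 are all 1, so H_0 ≅ Z.
  H_1: rank ker ∂_1 − rank ∂_2 = (6 − 3) − 3 = 0, and the invariant factors of ∂_2 are all 1, so H_1 ≅ 0.
  H_2: rank ker ∂_2 − rank ∂_3 = (4 − 3) − 1 = 0, and the invariant factors of ∂_3 are all 1, so H_2 ≅ 0.
  H_3: rank ker ∂_3 − rank ∂_4 = (1 − 1) − 0 = 0, and there is no ∂_4, so H_3 ≅ 0.

As a check, the Euler characteristic is 4 − 6 + 4 − 1 = 1, which agrees with 1 − 0 + 0 − 0 = 1.

Hence the Betti numbers are b_0 = 1, b_1 = 0, b_2 = 0, b_3 = 0.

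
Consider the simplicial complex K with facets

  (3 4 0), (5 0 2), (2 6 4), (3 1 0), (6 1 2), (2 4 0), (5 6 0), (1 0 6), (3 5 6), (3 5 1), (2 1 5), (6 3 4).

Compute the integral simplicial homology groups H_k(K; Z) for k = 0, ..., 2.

Order the vertices as 0 < 1 < 2 < 3 < 4 < 5 < 6. Listing each simplex with vertices in this order, K has dimension 2 with simplices:

  0-simplices (7): [0], [1], [2], [3], [4], [5], [6]
  1-simplices (18): [0,1], [0,2], [0,3], [0,4], [0,5], [0,6], [1,2], [1,3], [1,5], [1,6], [2,4], [2,5], [2,6], [3,4], [3,5], [3,6], [4,6], [5,6]
  2-simplices (12): [0,1,3], [0,1,6], [0,2,4], [0,2,5], [0,3,4], [0,5,6], [1,2,5], [1,2,6], [1,3,5], [2,4,6], [3,4,6], [3,5,6]

giving chain groups C_0 ≅ Z^7, C_1 ≅ Z^18, C_2 ≅ Z^12.

Boundary ∂_1: C_1 → C_0 maps an edge to its endpoints' difference, ∂[p,q] = q − p.
The 7×18 boundary matrix has rank 6 and Smith normal form diag(1,1,1,1,1,1).

Boundary ∂_2: C_2 → C_1 acts by ∂[p,q,r] = [q,r] − [p,r] + [p,q]. For instance
  ∂[0,1,6] = [1,6] − [0,6] + [0,1],
  ∂[1,3,5] = [3,5] − [1,5] + [1,3].
As a 18×12 matrix over Z this has rank 12, with invariant factors (1,1,1,1,1,1,1,1,1,1,1,2).

Now H_k = ker ∂_k / im ∂_{k+1}, so:

  H_0: rank C_0 − rank ∂_1 = 7 − 6 = 1, and the invariant factors of ∂_1 are all 1, so H_0 = Z.
  H_1: rank ker ∂_1 − rank ∂_2 = (18 − 6) − 12 = 0, and ∂_2 has invariant factor 2 > 1, so H_1 = Z/2.
  H_2: rank ker ∂_2 − rank ∂_3 = (12 − 12) − 0 = 0, and there is no ∂_3, so H_2 = 0.

H_0 ≅ Z,  H_1 ≅ Z/2,  H_2 = 0.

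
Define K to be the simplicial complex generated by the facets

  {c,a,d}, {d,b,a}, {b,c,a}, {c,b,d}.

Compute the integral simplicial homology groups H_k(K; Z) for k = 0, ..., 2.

H_0 = Z,  H_1 = 0,  H_2 = Z.

Fix the vertex order a < b < c < d and write every simplex with vertices in increasing order. Then dim K = 2 and the simplices of K are:

  0-simplices (4): a, b, c, d
  1-simplices (6): ab, ac, ad, bc, bd, cd
  2-simplices (4): abc, abd, acd, bcd

so the chain groups are C_0 ≅ Z^4, C_1 ≅ Z^6, C_2 ≅ Z^4.

∂_1: C_1 → C_0 is given by ∂[p,q] = [q] − [p]. For instance
  ∂bd = d − b.
The 4×6 boundary matrix has rank 3 and Smith normal form diag(1,1,1).

The boundary map ∂_2: C_2 → C_1 sends each 2-simplex [p,q,r] to [q,r] − [p,r] + [p,q]. For instance
  ∂abc = bc − ac + ab,
  ∂bcd = cd − bd + bc.
As a 6×4 matrix over Z this has rank 3, with invariant factors (1,1,1).

From H_k ≅ ker(∂_k) / im(∂_{k+1}) we obtain:

  H_0: rank C_0 − rank ∂_1 = 4 − 3 = 1, and the invariant factors of ∂_1 are all 1, so H_0 ≅ Z.
  H_1: rank ker ∂_1 − rank ∂_2 = (6 − 3) − 3 = 0, and the invariant factors of ∂_2 are all 1, so H_1 ≅ 0.
  H_2: rank ker ∂_2 − rank ∂_3 = (4 − 3) − 0 = 1, and there is no ∂_3, so H_2 ≅ Z.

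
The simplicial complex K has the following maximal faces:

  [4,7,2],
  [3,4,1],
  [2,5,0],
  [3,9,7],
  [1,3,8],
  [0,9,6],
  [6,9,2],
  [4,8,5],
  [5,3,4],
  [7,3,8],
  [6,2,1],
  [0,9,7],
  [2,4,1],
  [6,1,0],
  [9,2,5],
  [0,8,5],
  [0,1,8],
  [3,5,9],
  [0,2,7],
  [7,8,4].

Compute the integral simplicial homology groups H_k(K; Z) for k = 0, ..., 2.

H_0 ≅ Z,  H_1 ≅ Z ⊕ Z/2Z,  H_2 = 0.

We work with the vertex ordering 0 < 1 < 2 < 3 < 4 < 5 < 6 < 7 < 8 < 9. The simplices of K, each written with vertices in increasing order, are:

  0-simplices (10): [0], [1], [2], [3], [4], [5], [6], [7], [8], [9]
  1-simplices (30): (30 of them)
  2-simplices (20): (20 of them)

so the chain groups are C_0 ≅ Z^10, C_1 ≅ Z^30, C_2 ≅ Z^20.

The boundary map ∂_1: C_1 → C_0 maps an edge to its endpoints' difference, ∂[p,q] = q − p.
The resulting 10×30 matrix has rank 9, and its Smith normal form has invariant factors (1,1,1,1,1,1,1,1,1).

Boundary ∂_2: C_2 → C_1 acts by ∂[p,q,r] = [q,r] − [p,r] + [p,q]. For instance
  ∂[2,6,9] = [6,9] − [2,9] + [2,6],
  ∂[0,2,7] = [2,7] − [0,7] + [0,2].
As a 30×20 matrix over Z this has rank 20, with invariant factors (1,1,1,1,1,1,1,1,1,1,1,1,1,1,1,1,1,1,1,2).

Computing H_k = (kernel of ∂_k) / (image of ∂_{k+1}):

  H_0: rank C_0 − rank ∂_1 = 10 − 9 = 1, and the invariant factors of ∂_1 are all 1, so H_0 ≅ Z.
  H_1: rank ker ∂_1 − rank ∂_2 = (30 − 9) − 20 = 1, and ∂_2 has invariant factor 2 > 1, so H_1 ≅ Z ⊕ Z/2Z.
  H_2: rank ker ∂_2 − rank ∂_3 = (20 − 20) − 0 = 0, and there is no ∂_3, so H_2 ≅ 0.

As a check, the Euler characteristic is 10 − 30 + 20 = 0, which agrees with 1 − 1 + 0 = 0.
(K is a triangulation of the Klein bottle.)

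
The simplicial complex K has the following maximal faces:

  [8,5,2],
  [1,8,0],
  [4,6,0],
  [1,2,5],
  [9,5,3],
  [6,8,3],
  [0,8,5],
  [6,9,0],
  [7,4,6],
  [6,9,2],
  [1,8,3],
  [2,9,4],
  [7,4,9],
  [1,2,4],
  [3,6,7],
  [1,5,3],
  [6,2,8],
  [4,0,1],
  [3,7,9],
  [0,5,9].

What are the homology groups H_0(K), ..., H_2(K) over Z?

H_0 = Z,  H_1 = Z ⊕ Z/2,  H_2 = 0.

We work with the vertex ordering 0 < 1 < 2 < 3 < 4 < 5 < 6 < 7 < 8 < 9. The simplices of K, each written with vertices in increasing order, are:

  0-simplices (10): [0], [1], [2], [3], [4], [5], [6], [7], [8], [9]
  1-simplices (30): (30 of them)
  2-simplices (20): (20 of them)

so the chain groups are C_0 ≅ Z^10, C_1 ≅ Z^30, C_2 ≅ Z^20.

The boundary map ∂_1: C_1 → C_0 sends each edge [p,q] (with p < q) to q − p. For instance
  ∂[4,7] = [7] − [4].
This gives a 10×30 integer matrix of rank 9; reducing to Smith normal form yields diagonal entries (1,1,1,1,1,1,1,1,1).

∂_2: C_2 → C_1 maps a triangle to the signed sum of its edges. For instance
  ∂[3,7,9] = [7,9] − [3,9] + [3,7],
  ∂[0,1,4] = [1,4] − [0,4] + [0,1].
As a 30×20 matrix over Z this has rank 20, with invariant factors (1,1,1,1,1,1,1,1,1,1,1,1,1,1,1,1,1,1,1,2).

Reading off H_k = ker ∂_k / im ∂_{k+1}:

  H_0: rank C_0 − rank ∂_1 = 10 − 9 = 1, and the invariant factors of ∂_1 are all 1, so H_0 ≅ Z.
  H_1: rank ker ∂_1 − rank ∂_2 = (30 − 9) − 20 = 1, and ∂_2 has invariant factor 2 > 1, so H_1 ≅ Z ⊕ Z/2.
  H_2: rank ker ∂_2 − rank ∂_3 = (20 − 20) − 0 = 0, and there is no ∂_3, so H_2 ≅ 0.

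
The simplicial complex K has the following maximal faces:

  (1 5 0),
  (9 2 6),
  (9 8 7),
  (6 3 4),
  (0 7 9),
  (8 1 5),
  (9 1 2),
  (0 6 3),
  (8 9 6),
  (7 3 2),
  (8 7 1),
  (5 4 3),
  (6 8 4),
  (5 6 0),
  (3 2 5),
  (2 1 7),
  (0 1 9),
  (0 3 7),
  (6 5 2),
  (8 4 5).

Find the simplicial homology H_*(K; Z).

We work with the vertex ordering 0 < 1 < 2 < 3 < 4 < 5 < 6 < 7 < 8 < 9. The simplices of K, each written with vertices in increasing order, are:

  0-simplices (10): [0], [1], [2], [3], [4], [5], [6], [7], [8], [9]
  1-simplices (30): (30 of them)
  2-simplices (20): (20 of them)

giving chain groups C_0 ≅ Z^10, C_1 ≅ Z^30, C_2 ≅ Z^20.

The boundary map ∂_1: C_1 → C_0 sends each edge [p,q] (with p < q) to q − p.
As a 10×30 matrix over Z this has rank 9, with invariant factors (1,1,1,1,1,1,1,1,1).

The boundary map ∂_2: C_2 → C_1 sends each 2-simplex [p,q,r] to [q,r] − [p,r] + [p,q]. For instance
  ∂[1,5,8] = [5,8] − [1,8] + [1,5],
  ∂[3,4,5] = [4,5] − [3,5] + [3,4].
This gives a 30×20 integer matrix of rank 20; reducing to Smith normal form yields diagonal entries (1,1,1,1,1,1,1,1,1,1,1,1,1,1,1,1,1,1,1,2).

From H_k ≅ ker(∂_k) / im(∂_{k+1}) we obtain:

  H_0: rank C_0 − rank ∂_1 = 10 − 9 = 1, and the invariant factors of ∂_1 are all 1, so H_0 ≅ Z.
  H_1: rank ker ∂_1 − rank ∂_2 = (30 − 9) − 20 = 1, and ∂_2 has invariant factor 2 > 1, so H_1 ≅ Z ⊕ Z/2.
  H_2: rank ker ∂_2 − rank ∂_3 = (20 − 20) − 0 = 0, and there is no ∂_3, so H_2 ≅ 0.

H_0 ≅ Z,  H_1 ≅ Z ⊕ Z/2,  H_2 = 0.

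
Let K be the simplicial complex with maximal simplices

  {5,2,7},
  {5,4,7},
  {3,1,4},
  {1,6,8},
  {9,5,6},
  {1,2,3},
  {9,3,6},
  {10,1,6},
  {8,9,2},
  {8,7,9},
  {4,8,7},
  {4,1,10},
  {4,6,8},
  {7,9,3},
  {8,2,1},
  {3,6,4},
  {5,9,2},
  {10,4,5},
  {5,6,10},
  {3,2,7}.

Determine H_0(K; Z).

We work with the vertex ordering 1 < 2 < 3 < 4 < 5 < 6 < 7 < 8 < 9 < 10. The simplices of K, each written with vertices in increasing order, are:

  0-simplices (10): [1], [2], [3], [4], [5], [6], [7], [8], [9], [10]
  1-simplices (30): (30 of them)
  2-simplices (20): (20 of them)

so the chain groups are C_0 ≅ Z^10, C_1 ≅ Z^30, C_2 ≅ Z^20.

Boundary ∂_1: C_1 → C_0 is given by ∂[p,q] = [q] − [p]. For instance
  ∂[4,8] = [8] − [4].
This gives a 10×30 integer matrix of rank 9; reducing to Smith normal form yields diagonal entries (1,1,1,1,1,1,1,1,1).

Boundary ∂_2: C_2 → C_1 acts by ∂[p,q,r] = [q,r] − [p,r] + [p,q]. For instance
  ∂[4,6,8] = [6,8] − [4,8] + [4,6],
  ∂[1,3,4] = [3,4] − [1,4] + [1,3].
The 30×20 boundary matrix has rank 20 and Smith normal form diag(1,1,1,1,1,1,1,1,1,1,1,1,1,1,1,1,1,1,1,2).

From H_k ≅ ker(∂_k) / im(∂_{k+1}) we obtain:

  H_0: rank C_0 − rank ∂_1 = 10 − 9 = 1, and the invariant factors of ∂_1 are all 1, so H_0 ≅ Z.

(K is a triangulation of the Klein bottle.)

H_0 = Z.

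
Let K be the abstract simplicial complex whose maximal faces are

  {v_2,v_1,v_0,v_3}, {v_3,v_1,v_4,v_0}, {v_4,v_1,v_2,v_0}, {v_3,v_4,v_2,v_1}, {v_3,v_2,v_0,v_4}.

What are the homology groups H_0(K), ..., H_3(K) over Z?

We work with the vertex ordering v_0 < v_1 < v_2 < v_3 < v_4. The simplices of K, each written with vertices in increasing order, are:

  0-simplices (5): [v_0], [v_1], [v_2], [v_3], [v_4]
  1-simplices (10): [v_0,v_1], [v_0,v_2], [v_0,v_3], [v_0,v_4], [v_1,v_2], [v_1,v_3], [v_1,v_4], [v_2,v_3], [v_2,v_4], [v_3,v_4]
  2-simplices (10): [v_0,v_1,v_2], [v_0,v_1,v_3], [v_0,v_1,v_4], [v_0,v_2,v_3], [v_0,v_2,v_4], [v_0,v_3,v_4], [v_1,v_2,v_3], [v_1,v_2,v_4], [v_1,v_3,v_4], [v_2,v_3,v_4]
  3-simplices (5): [v_0,v_1,v_2,v_3], [v_0,v_1,v_2,v_4], [v_0,v_1,v_3,v_4], [v_0,v_2,v_3,v_4], [v_1,v_2,v_3,v_4]

giving chain groups C_0 ≅ Z^5, C_1 ≅ Z^10, C_2 ≅ Z^10, C_3 ≅ Z^5.

The boundary map ∂_1: C_1 → C_0 is given by ∂[p,q] = [q] − [p]. For instance
  ∂[v_1,v_4] = [v_4] − [v_1].
This gives a 5×10 integer matrix of rank 4; reducing to Smith normal form yields diagonal entries (1,1,1,1).

Boundary ∂_2: C_2 → C_1 acts by ∂[p,q,r] = [q,r] − [p,r] + [p,q]. For instance
  ∂[v_0,v_1,v_3] = [v_1,v_3] − [v_0,v_3] + [v_0,v_1],
  ∂[v_1,v_3,v_4] = [v_3,v_4] − [v_1,v_4] + [v_1,v_3].
This gives a 10×10 integer matrix of rank 6; reducing to Smith normal form yields diagonal entries (1,1,1,1,1,1).

The boundary map ∂_3: C_3 → C_2 sends each 3-simplex σ to the alternating sum Σ_i (−1)^i (σ with its i-th vertex removed). For instance
  ∂[v_1,v_2,v_3,v_4] = [v_2,v_3,v_4] − [v_1,v_3,v_4] + [v_1,v_2,v_4] − [v_1,v_2,v_3],
  ∂[v_0,v_1,v_2,v_4] = [v_1,v_2,v_4] − [v_0,v_2,v_4] + [v_0,v_1,v_4] − [v_0,v_1,v_2].
The resulting 10×5 matrix has rank 4, and its Smith normal form has invariant factors (1,1,1,1).

Computing H_k = (kernel of ∂_k) / (image of ∂_{k+1}):

  H_0: rank C_0 − rank ∂_1 = 5 − 4 = 1, and the invariant factors of ∂_1 are all 1, so H_0 ≅ Z.
  H_1: rank ker ∂_1 − rank ∂_2 = (10 − 4) − 6 = 0, and the invariant factors of ∂_2 are all 1, so H_1 ≅ 0.
  H_2: rank ker ∂_2 − rank ∂_3 = (10 − 6) − 4 = 0, and the invariant factors of ∂_3 are all 1, so H_2 ≅ 0.
  H_3: rank ker ∂_3 − rank ∂_4 = (5 − 4) − 0 = 1, and there is no ∂_4, so H_3 ≅ Z.

As a check, the Euler characteristic is 5 − 10 + 10 − 5 = 0, which agrees with 1 − 0 + 0 − 1 = 0.

H_0 = Z,  H_1 = 0,  H_2 = 0,  H_3 = Z.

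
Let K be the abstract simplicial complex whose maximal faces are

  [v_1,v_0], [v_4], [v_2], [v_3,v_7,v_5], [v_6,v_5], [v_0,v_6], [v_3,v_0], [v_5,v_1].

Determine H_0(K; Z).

H_0 = Z^3.

Order the vertices as v_0 < v_1 < v_2 < v_3 < v_4 < v_5 < v_6 < v_7. Listing each simplex with vertices in this order, K has dimension 2 with simplices:

  0-simplices (8): [v_0], [v_1], [v_2], [v_3], [v_4], [v_5], [v_6], [v_7]
  1-simplices (8): [v_0,v_1], [v_0,v_3], [v_0,v_6], [v_1,v_5], [v_3,v_5], [v_3,v_7], [v_5,v_6], [v_5,v_7]
  2-simplices (1): [v_3,v_5,v_7]

so the chain groups are C_0 ≅ Z^8, C_1 ≅ Z^8, C_2 ≅ Z^1.

The boundary map ∂_1: C_1 → C_0 is given by ∂[p,q] = [q] − [p]. For instance
  ∂[v_1,v_5] = [v_5] − [v_1].
The 8×8 boundary matrix has rank 5 and Smith normal form diag(1,1,1,1,1).

∂_2: C_2 → C_1 sends each 2-simplex [p,q,r] to [q,r] − [p,r] + [p,q]. For instance
  ∂[v_3,v_5,v_7] = [v_5,v_7] − [v_3,v_7] + [v_3,v_5].
The 8×1 boundary matrix has rank 1 and Smith normal form diag(1).

Now H_k = ker ∂_k / im ∂_{k+1}, so:

  H_0: rank C_0 − rank ∂_1 = 8 − 5 = 3, and the invariant factors of ∂_1 are all 1, so H_0 ≅ Z^3.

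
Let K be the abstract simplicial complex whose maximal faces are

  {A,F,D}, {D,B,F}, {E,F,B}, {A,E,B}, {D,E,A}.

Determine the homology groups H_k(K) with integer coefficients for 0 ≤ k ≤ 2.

H_0 ≅ Z,  H_1 ≅ Z,  H_2 = 0.

Fix the vertex order A < B < D < E < F and write every simplex with vertices in increasing order. Then dim K = 2 and the simplices of K are:

  0-simplices (5): A, B, D, E, F
  1-simplices (10): AB, AD, AE, AF, BD, BE, BF, DE, DF, EF
  2-simplices (5): ABE, ADE, ADF, BDF, BEF

giving chain groups C_0 ≅ Z^5, C_1 ≅ Z^10, C_2 ≅ Z^5.

The boundary map ∂_1: C_1 → C_0 maps an edge to its endpoints' difference, ∂[p,q] = q − p.
The 5×10 boundary matrix has rank 4 and Smith normal form diag(1,1,1,1).

The boundary map ∂_2: C_2 → C_1 maps a triangle to the signed sum of its edges. For instance
  ∂BDF = DF − BF + BD,
  ∂ABE = BE − AE + AB.
This gives a 10×5 integer matrix of rank 5; reducing to Smith normal form yields diagonal entries (1,1,1,1,1).

From H_k ≅ ker(∂_k) / im(∂_{k+1}) we obtain:

  H_0: rank C_0 − rank ∂_1 = 5 − 4 = 1, and the invariant factors of ∂_1 are all 1, so H_0 = Z.
  H_1: rank ker ∂_1 − rank ∂_2 = (10 − 4) − 5 = 1, and the invariant factors of ∂_2 are all 1, so H_1 = Z.
  H_2: rank ker ∂_2 − rank ∂_3 = (5 − 5) − 0 = 0, and there is no ∂_3, so H_2 = 0.

(K is a triangulation of the Möbius band.)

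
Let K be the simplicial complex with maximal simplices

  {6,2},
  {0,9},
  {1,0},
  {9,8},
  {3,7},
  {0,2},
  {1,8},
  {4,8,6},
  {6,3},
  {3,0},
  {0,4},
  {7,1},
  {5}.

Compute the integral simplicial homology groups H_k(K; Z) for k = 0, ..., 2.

H_0 ≅ Z^2,  H_1 ≅ Z^5,  H_2 = 0.

Fix the vertex order 0 < 1 < 2 < 3 < 4 < 5 < 6 < 7 < 8 < 9 and write every simplex with vertices in increasing order. Then dim K = 2 and the simplices of K are:

  0-simplices (10): [0], [1], [2], [3], [4], [5], [6], [7], [8], [9]
  1-simplices (14): [0,1], [0,2], [0,3], [0,4], [0,9], [1,7], [1,8], [2,6], [3,6], [3,7], [4,6], [4,8], [6,8], [8,9]
  2-simplices (1): [4,6,8]

giving chain groups C_0 ≅ Z^10, C_1 ≅ Z^14, C_2 ≅ Z^1.

Boundary ∂_1: C_1 → C_0 is given by ∂[p,q] = [q] − [p]. For instance
  ∂[0,9] = [9] − [0].
As a 10×14 matrix over Z this has rank 8, with invariant factors (1,1,1,1,1,1,1,1).

∂_2: C_2 → C_1 acts by ∂[p,q,r] = [q,r] − [p,r] + [p,q]. For instance
  ∂[4,6,8] = [6,8] − [4,8] + [4,6].
The 14×1 boundary matrix has rank 1 and Smith normal form diag(1).

Computing H_k = (kernel of ∂_k) / (image of ∂_{k+1}):

  H_0: rank C_0 − rank ∂_1 = 10 − 8 = 2, and the invariant factors of ∂_1 are all 1, so H_0 = Z^2.
  H_1: rank ker ∂_1 − rank ∂_2 = (14 − 8) − 1 = 5, and the invariant factors of ∂_2 are all 1, so H_1 = Z^5.
  H_2: rank ker ∂_2 − rank ∂_3 = (1 − 1) − 0 = 0, and there is no ∂_3, so H_2 = 0.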